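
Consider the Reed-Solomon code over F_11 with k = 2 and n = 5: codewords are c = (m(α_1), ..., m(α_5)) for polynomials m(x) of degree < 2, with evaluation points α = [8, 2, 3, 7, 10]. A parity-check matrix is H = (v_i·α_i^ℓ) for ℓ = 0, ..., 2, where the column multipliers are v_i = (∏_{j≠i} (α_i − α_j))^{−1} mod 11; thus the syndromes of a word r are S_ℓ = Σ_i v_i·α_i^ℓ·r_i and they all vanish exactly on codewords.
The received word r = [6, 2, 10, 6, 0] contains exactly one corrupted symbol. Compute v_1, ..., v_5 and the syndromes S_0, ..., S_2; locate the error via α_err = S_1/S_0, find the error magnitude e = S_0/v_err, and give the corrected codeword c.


S = (6, 9, 8), error at position 4, error magnitude e = 8, c = [6, 2, 10, 9, 0].

Step 1: column multipliers v_i = (∏_{j≠i}(α_i − α_j))^{−1} mod 11.
  i = 1 (α = 8): (8−2)(8−3)(8−7)(8−10) = 6·5·1·(−2) = −60 ≡ 6, so v_1 = 6^{−1} = 2 (mod 11).
  i = 2 (α = 2): (2−8)(2−3)(2−7)(2−10) = (−6)·(−1)·(−5)·(−8) = 240 ≡ 9, so v_2 = 9^{−1} = 5 (mod 11).
  i = 3 (α = 3): (3−8)(3−2)(3−7)(3−10) = (−5)·1·(−4)·(−7) = −140 ≡ 3, so v_3 = 3^{−1} = 4 (mod 11).
  i = 4 (α = 7): (7−8)(7−2)(7−3)(7−10) = (−1)·5·4·(−3) = 60 ≡ 5, so v_4 = 5^{−1} = 9 (mod 11).
  i = 5 (α = 10): (10−8)(10−2)(10−3)(10−7) = 2·8·7·3 = 336 ≡ 6, so v_5 = 6^{−1} = 2 (mod 11).
  v = [2, 5, 4, 9, 2].
Step 2: syndromes of r = [6, 2, 10, 6, 0] (all sums mod 11).
  S_0 = Σ v_i r_i = 2·6 + 5·2 + 4·10 + 9·6 + 2·0 = 116 ≡ 6.
  S_1 = Σ v_i α_i r_i = 2·8·6 + 5·2·2 + 4·3·10 + 9·7·6 + 2·10·0 = 614 ≡ 9.
  α_i^2 mod 11 = [9, 4, 9, 5, 1].
  S_2 = Σ v_i α_i^2 r_i = 2·9·6 + 5·4·2 + 4·9·10 + 9·5·6 + 2·1·0 = 778 ≡ 8.
  S = (6, 9, 8) ≠ 0, so r is not a codeword (an error is present).
Step 3: locate the error. For a single error e at position i, S_ℓ = v_i·e·α_i^ℓ, so α_err = S_1/S_0.
  S_0^{−1} = 6^{−1} = 2 (mod 11), so α_err = 9·2 = 18 ≡ 7 = α_4. Error position i = 4.
  Consistency check: S_2/S_1 = 8·5 = 40 ≡ 7 = α_err ✓ (single-error assumption holds).
Step 4: error magnitude e = S_0/v_4 = S_0·∏_{j≠4}(α_4 − α_j) = 6·5 = 30 ≡ 8 (mod 11).
Step 5: correct position 4: c_4 = r_4 − e = 6 − 8 ≡ 9 (mod 11). Hence c = [6, 2, 10, 9, 0].
  Check: interpolating c through the α_i gives m(x) = 8 + 8·x (degree < 2) with m(α_i) = c_i for every i, so c is indeed a codeword.


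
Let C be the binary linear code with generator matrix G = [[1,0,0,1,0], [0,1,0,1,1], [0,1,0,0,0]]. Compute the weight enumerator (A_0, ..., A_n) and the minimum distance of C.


Weight distribution: A_0 = 1, A_1 = 1, A_2 = 3, A_3 = 3. Minimum distance d = 1.

Enumerate all 2^3 = 8 messages m ∈ F_2^3.
For each, compute codeword c = mG in F_2^5, then tally its weight.
  m = 000 → c = 00000, weight = 0.
  m = 100 → c = 10010, weight = 2.
  m = 010 → c = 01011, weight = 3.
  m = 110 → c = 11001, weight = 3.
  m = 001 → c = 01000, weight = 1.
  m = 101 → c = 11010, weight = 3.
  m = 011 → c = 00011, weight = 2.
  m = 111 → c = 10001, weight = 2.
Tally weights:
  weight 0: 1 codewords.
  weight 1: 1 codewords.
  weight 2: 3 codewords.
  weight 3: 3 codewords.
Minimum distance d = smallest w > 0 with A_w > 0 = 1.
Sanity: Σ A_w = 8 = 2^3 = 8 ✓.


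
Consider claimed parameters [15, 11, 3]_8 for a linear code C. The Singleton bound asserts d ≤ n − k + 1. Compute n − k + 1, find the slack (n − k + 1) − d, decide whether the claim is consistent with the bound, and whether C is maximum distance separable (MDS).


Singleton RHS = n − k + 1 = 5, slack = 2, bound satisfied, not MDS.

Singleton bound: d ≤ n − k + 1.
Here n = 15, k = 11, so n − k + 1 = 5.
Given d = 3, check d ≤ 5: YES.
Slack = (n − k + 1) − d = 2.
The code is NOT MDS (slack = 2 > 0).
Description: the claimed parameters are [15, 11, 3]_8; such a code would be non-MDS.


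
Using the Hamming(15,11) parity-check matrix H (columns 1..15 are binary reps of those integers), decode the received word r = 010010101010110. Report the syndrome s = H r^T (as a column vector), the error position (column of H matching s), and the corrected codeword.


s = (0, 0, 0, 1)^T, error position = 1, corrected codeword c = 110010101010110

Compute s = H r^T mod 2 one row at a time:
  s_1 = 0 + 1 + 0 + 1 + 0 + 1 + 1 + 0 = 4 ≡ 0 (mod 2).
  s_2 = 0 + 1 + 0 + 1 + 0 + 1 + 1 + 0 = 4 ≡ 0 (mod 2).
  s_3 = 1 + 0 + 0 + 1 + 0 + 1 + 1 + 0 = 4 ≡ 0 (mod 2).
  s_4 = 0 + 0 + 1 + 1 + 1 + 1 + 1 + 0 = 5 ≡ 1 (mod 2).
s = (0, 0, 0, 1)^T — this equals column 1 of H (binary 0001), so error is at position 1.
Correct: flip bit 1 of r = 010010101010110 to get c = 110010101010110.


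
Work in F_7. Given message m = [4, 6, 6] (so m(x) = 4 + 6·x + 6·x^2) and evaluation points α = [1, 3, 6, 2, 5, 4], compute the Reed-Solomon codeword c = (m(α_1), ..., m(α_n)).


c = [2, 6, 4, 5, 2, 5]

Message polynomial: m(x) = 4 + 6·x + 6·x^2 (mod 7).
For each evaluation point α_i, compute m(α_i) mod 7:
  α_1 = 1: Horner steps 6 → 5 → 2, so m(1) = 2.
  α_2 = 3: Horner steps 6 → 3 → 6, so m(3) = 6.
  α_3 = 6: Horner steps 6 → 0 → 4, so m(6) = 4.
  α_4 = 2: Horner steps 6 → 4 → 5, so m(2) = 5.
  α_5 = 5: Horner steps 6 → 1 → 2, so m(5) = 2.
  α_6 = 4: Horner steps 6 → 2 → 5, so m(4) = 5.
Codeword c = [2, 6, 4, 5, 2, 5] ∈ F_7^6.


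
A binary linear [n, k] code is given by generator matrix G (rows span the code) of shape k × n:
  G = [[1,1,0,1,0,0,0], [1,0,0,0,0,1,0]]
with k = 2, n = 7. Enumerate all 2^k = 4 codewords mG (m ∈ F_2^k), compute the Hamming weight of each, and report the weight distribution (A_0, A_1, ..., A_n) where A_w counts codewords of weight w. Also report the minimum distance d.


Weight distribution: A_0 = 1, A_2 = 1, A_3 = 2. Minimum distance d = 2.

Enumerate all 2^2 = 4 messages m ∈ F_2^2.
For each, compute codeword c = mG in F_2^7, then tally its weight.
  m = 00 → c = 0000000, weight = 0.
  m = 10 → c = 1101000, weight = 3.
  m = 01 → c = 1000010, weight = 2.
  m = 11 → c = 0101010, weight = 3.
Tally weights:
  weight 0: 1 codewords.
  weight 2: 1 codewords.
  weight 3: 2 codewords.
Minimum distance d = smallest w > 0 with A_w > 0 = 2.
Sanity: Σ A_w = 4 = 2^2 = 4 ✓.


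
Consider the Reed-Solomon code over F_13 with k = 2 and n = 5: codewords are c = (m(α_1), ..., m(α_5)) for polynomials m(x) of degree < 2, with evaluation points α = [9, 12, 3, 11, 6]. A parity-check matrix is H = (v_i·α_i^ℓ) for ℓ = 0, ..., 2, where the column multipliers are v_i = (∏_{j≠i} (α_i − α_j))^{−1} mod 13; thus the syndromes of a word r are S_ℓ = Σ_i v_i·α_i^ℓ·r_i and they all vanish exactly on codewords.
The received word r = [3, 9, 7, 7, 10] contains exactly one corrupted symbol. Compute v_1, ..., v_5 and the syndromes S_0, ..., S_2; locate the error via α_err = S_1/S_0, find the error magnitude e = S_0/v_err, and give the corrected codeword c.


S = (9, 1, 3), error at position 3, error magnitude e = 3, c = [3, 9, 4, 7, 10].

Step 1: column multipliers v_i = (∏_{j≠i}(α_i − α_j))^{−1} mod 13.
  i = 1 (α = 9): (9−12)(9−3)(9−11)(9−6) = (−3)·6·(−2)·3 = 108 ≡ 4, so v_1 = 4^{−1} = 10 (mod 13).
  i = 2 (α = 12): (12−9)(12−3)(12−11)(12−6) = 3·9·1·6 = 162 ≡ 6, so v_2 = 6^{−1} = 11 (mod 13).
  i = 3 (α = 3): (3−9)(3−12)(3−11)(3−6) = (−6)·(−9)·(−8)·(−3) = 1296 ≡ 9, so v_3 = 9^{−1} = 3 (mod 13).
  i = 4 (α = 11): (11−9)(11−12)(11−3)(11−6) = 2·(−1)·8·5 = −80 ≡ 11, so v_4 = 11^{−1} = 6 (mod 13).
  i = 5 (α = 6): (6−9)(6−12)(6−3)(6−11) = (−3)·(−6)·3·(−5) = −270 ≡ 3, so v_5 = 3^{−1} = 9 (mod 13).
  v = [10, 11, 3, 6, 9].
Step 2: syndromes of r = [3, 9, 7, 7, 10] (all sums mod 13).
  S_0 = Σ v_i r_i = 10·3 + 11·9 + 3·7 + 6·7 + 9·10 = 282 ≡ 9.
  S_1 = Σ v_i α_i r_i = 10·9·3 + 11·12·9 + 3·3·7 + 6·11·7 + 9·6·10 = 2523 ≡ 1.
  α_i^2 mod 13 = [3, 1, 9, 4, 10].
  S_2 = Σ v_i α_i^2 r_i = 10·3·3 + 11·1·9 + 3·9·7 + 6·4·7 + 9·10·10 = 1446 ≡ 3.
  S = (9, 1, 3) ≠ 0, so r is not a codeword (an error is present).
Step 3: locate the error. For a single error e at position i, S_ℓ = v_i·e·α_i^ℓ, so α_err = S_1/S_0.
  S_0^{−1} = 9^{−1} = 3 (mod 13), so α_err = 1·3 = 3 ≡ 3 = α_3. Error position i = 3.
  Consistency check: S_2/S_1 = 3·1 = 3 ≡ 3 = α_err ✓ (single-error assumption holds).
Step 4: error magnitude e = S_0/v_3 = S_0·∏_{j≠3}(α_3 − α_j) = 9·9 = 81 ≡ 3 (mod 13).
Step 5: correct position 3: c_3 = r_3 − e = 7 − 3 ≡ 4 (mod 13). Hence c = [3, 9, 4, 7, 10].
  Check: interpolating c through the α_i gives m(x) = 11 + 2·x (degree < 2) with m(α_i) = c_i for every i, so c is indeed a codeword.


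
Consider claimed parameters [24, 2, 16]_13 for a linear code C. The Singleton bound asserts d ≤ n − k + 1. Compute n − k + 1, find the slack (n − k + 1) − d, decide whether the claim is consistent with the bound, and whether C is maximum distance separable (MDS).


Singleton RHS = n − k + 1 = 23, slack = 7, bound satisfied, not MDS.

Singleton bound: d ≤ n − k + 1.
Here n = 24, k = 2, so n − k + 1 = 23.
Given d = 16, check d ≤ 23: YES.
Slack = (n − k + 1) − d = 7.
The code is NOT MDS (slack = 7 > 0).
Description: the claimed parameters are [24, 2, 16]_13; such a code would be non-MDS.


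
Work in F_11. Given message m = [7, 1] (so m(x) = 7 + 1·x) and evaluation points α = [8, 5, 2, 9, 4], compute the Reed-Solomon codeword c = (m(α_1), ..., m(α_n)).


c = [4, 1, 9, 5, 0]

Message polynomial: m(x) = 7 + 1·x (mod 11).
For each evaluation point α_i, compute m(α_i) mod 11:
  α_1 = 8: Horner steps 1 → 4, so m(8) = 4.
  α_2 = 5: Horner steps 1 → 1, so m(5) = 1.
  α_3 = 2: Horner steps 1 → 9, so m(2) = 9.
  α_4 = 9: Horner steps 1 → 5, so m(9) = 5.
  α_5 = 4: Horner steps 1 → 0, so m(4) = 0.
Codeword c = [4, 1, 9, 5, 0] ∈ F_11^5.


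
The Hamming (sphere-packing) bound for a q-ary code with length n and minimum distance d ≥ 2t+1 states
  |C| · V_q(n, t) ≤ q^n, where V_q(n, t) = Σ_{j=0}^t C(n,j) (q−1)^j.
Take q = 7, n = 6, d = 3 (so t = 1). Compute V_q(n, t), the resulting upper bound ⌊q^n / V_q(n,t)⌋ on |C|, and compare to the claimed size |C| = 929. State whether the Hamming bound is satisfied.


V_q(n, t) = 37, q^n = 117649, Hamming bound = 3179, |C| = 929 ≤ bound (satisfied).

Step 1: Compute V_q(n, t) = Σ_{j=0}^1 C(n, j) (q−1)^j.
  j = 0: C(6,0)·(6)^0 = 1·1 = 1.
  j = 1: C(6,1)·(6)^1 = 6·6 = 36.
  V_q(n, t) = 1 + 36 = 37.
Step 2: q^n = 7^6 = 117649.
Step 3: Hamming bound ⌊q^n / V_q(n,t)⌋ = ⌊117649/37⌋ = 3179.
Step 4: Compare |C| = 929 to 3179: satisfied.
The claimed |C| lies below the Hamming bound.


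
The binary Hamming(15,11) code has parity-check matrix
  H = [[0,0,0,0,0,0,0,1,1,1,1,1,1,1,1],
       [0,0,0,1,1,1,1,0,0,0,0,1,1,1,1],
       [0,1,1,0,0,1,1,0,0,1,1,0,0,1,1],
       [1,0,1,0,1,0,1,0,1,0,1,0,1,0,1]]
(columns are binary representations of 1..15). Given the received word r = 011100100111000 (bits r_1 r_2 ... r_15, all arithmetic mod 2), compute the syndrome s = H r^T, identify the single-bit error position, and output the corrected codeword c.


s = (1, 1, 1, 1)^T, error position = 15, corrected codeword c = 011100100111001

Compute s = H r^T mod 2 one row at a time:
  s_1 = 0 + 0 + 1 + 1 + 1 + 0 + 0 + 0 = 3 ≡ 1 (mod 2).
  s_2 = 1 + 0 + 0 + 1 + 1 + 0 + 0 + 0 = 3 ≡ 1 (mod 2).
  s_3 = 1 + 1 + 0 + 1 + 1 + 1 + 0 + 0 = 5 ≡ 1 (mod 2).
  s_4 = 0 + 1 + 0 + 1 + 0 + 1 + 0 + 0 = 3 ≡ 1 (mod 2).
s = (1, 1, 1, 1)^T — this equals column 15 of H (binary 1111), so error is at position 15.
Correct: flip bit 15 of r = 011100100111000 to get c = 011100100111001.


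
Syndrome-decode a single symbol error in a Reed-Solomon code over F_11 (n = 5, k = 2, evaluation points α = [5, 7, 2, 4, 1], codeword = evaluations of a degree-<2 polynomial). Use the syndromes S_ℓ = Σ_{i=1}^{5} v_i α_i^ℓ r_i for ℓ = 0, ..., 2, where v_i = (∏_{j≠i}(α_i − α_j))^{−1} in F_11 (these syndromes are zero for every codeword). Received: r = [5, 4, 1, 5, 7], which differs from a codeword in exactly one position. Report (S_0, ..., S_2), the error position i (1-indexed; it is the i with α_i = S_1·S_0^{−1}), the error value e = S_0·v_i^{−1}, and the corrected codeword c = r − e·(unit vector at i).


S = (7, 6, 2), error at position 4, error magnitude e = 5, c = [5, 4, 1, 0, 7].

Step 1: column multipliers v_i = (∏_{j≠i}(α_i − α_j))^{−1} mod 11.
  i = 1 (α = 5): (5−7)(5−2)(5−4)(5−1) = (−2)·3·1·4 = −24 ≡ 9, so v_1 = 9^{−1} = 5 (mod 11).
  i = 2 (α = 7): (7−5)(7−2)(7−4)(7−1) = 2·5·3·6 = 180 ≡ 4, so v_2 = 4^{−1} = 3 (mod 11).
  i = 3 (α = 2): (2−5)(2−7)(2−4)(2−1) = (−3)·(−5)·(−2)·1 = −30 ≡ 3, so v_3 = 3^{−1} = 4 (mod 11).
  i = 4 (α = 4): (4−5)(4−7)(4−2)(4−1) = (−1)·(−3)·2·3 = 18 ≡ 7, so v_4 = 7^{−1} = 8 (mod 11).
  i = 5 (α = 1): (1−5)(1−7)(1−2)(1−4) = (−4)·(−6)·(−1)·(−3) = 72 ≡ 6, so v_5 = 6^{−1} = 2 (mod 11).
  v = [5, 3, 4, 8, 2].
Step 2: syndromes of r = [5, 4, 1, 5, 7] (all sums mod 11).
  S_0 = Σ v_i r_i = 5·5 + 3·4 + 4·1 + 8·5 + 2·7 = 95 ≡ 7.
  S_1 = Σ v_i α_i r_i = 5·5·5 + 3·7·4 + 4·2·1 + 8·4·5 + 2·1·7 = 391 ≡ 6.
  α_i^2 mod 11 = [3, 5, 4, 5, 1].
  S_2 = Σ v_i α_i^2 r_i = 5·3·5 + 3·5·4 + 4·4·1 + 8·5·5 + 2·1·7 = 365 ≡ 2.
  S = (7, 6, 2) ≠ 0, so r is not a codeword (an error is present).
Step 3: locate the error. For a single error e at position i, S_ℓ = v_i·e·α_i^ℓ, so α_err = S_1/S_0.
  S_0^{−1} = 7^{−1} = 8 (mod 11), so α_err = 6·8 = 48 ≡ 4 = α_4. Error position i = 4.
  Consistency check: S_2/S_1 = 2·2 = 4 ≡ 4 = α_err ✓ (single-error assumption holds).
Step 4: error magnitude e = S_0/v_4 = S_0·∏_{j≠4}(α_4 − α_j) = 7·7 = 49 ≡ 5 (mod 11).
Step 5: correct position 4: c_4 = r_4 − e = 5 − 5 ≡ 0 (mod 11). Hence c = [5, 4, 1, 0, 7].
  Check: interpolating c through the α_i gives m(x) = 2 + 5·x (degree < 2) with m(α_i) = c_i for every i, so c is indeed a codeword.


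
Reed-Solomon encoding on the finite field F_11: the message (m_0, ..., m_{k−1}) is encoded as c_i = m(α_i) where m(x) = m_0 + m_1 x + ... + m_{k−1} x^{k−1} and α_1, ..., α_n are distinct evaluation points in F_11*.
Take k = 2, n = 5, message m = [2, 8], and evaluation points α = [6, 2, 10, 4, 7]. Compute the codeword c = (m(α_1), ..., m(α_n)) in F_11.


c = [6, 7, 5, 1, 3]

Message polynomial: m(x) = 2 + 8·x (mod 11).
For each evaluation point α_i, compute m(α_i) mod 11:
  α_1 = 6: Horner steps 8 → 6, so m(6) = 6.
  α_2 = 2: Horner steps 8 → 7, so m(2) = 7.
  α_3 = 10: Horner steps 8 → 5, so m(10) = 5.
  α_4 = 4: Horner steps 8 → 1, so m(4) = 1.
  α_5 = 7: Horner steps 8 → 3, so m(7) = 3.
Codeword c = [6, 7, 5, 1, 3] ∈ F_11^5.


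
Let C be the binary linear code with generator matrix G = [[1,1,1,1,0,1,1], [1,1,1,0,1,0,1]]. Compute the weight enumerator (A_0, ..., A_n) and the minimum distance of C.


Weight distribution: A_0 = 1, A_3 = 1, A_5 = 1, A_6 = 1. Minimum distance d = 3.

Enumerate all 2^2 = 4 messages m ∈ F_2^2.
For each, compute codeword c = mG in F_2^7, then tally its weight.
  m = 00 → c = 0000000, weight = 0.
  m = 10 → c = 1111011, weight = 6.
  m = 01 → c = 1110101, weight = 5.
  m = 11 → c = 0001110, weight = 3.
Tally weights:
  weight 0: 1 codewords.
  weight 3: 1 codewords.
  weight 5: 1 codewords.
  weight 6: 1 codewords.
Minimum distance d = smallest w > 0 with A_w > 0 = 3.
Sanity: Σ A_w = 4 = 2^2 = 4 ✓.


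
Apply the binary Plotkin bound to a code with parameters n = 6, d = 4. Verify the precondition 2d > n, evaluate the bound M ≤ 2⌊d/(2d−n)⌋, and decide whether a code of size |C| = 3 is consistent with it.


Plotkin bound M ≤ 4; given |C| = 3 ≤ bound (satisfied).

Check applicability: 2d = 8, n = 6.
2d − n = 2 > 0, so Plotkin applies.
Compute d/(2d−n) = 4/2 ≈ 2.0000.
⌊d/(2d−n)⌋ = 2.
Plotkin bound: M ≤ 2·2 = 4.
Given |C| = 3, check: satisfied.
This |C| is below the Plotkin bound.


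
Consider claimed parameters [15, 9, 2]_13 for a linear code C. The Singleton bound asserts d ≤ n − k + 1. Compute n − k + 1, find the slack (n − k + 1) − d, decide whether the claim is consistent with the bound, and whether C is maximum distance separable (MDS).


Singleton RHS = n − k + 1 = 7, slack = 5, bound satisfied, not MDS.

Singleton bound: d ≤ n − k + 1.
Here n = 15, k = 9, so n − k + 1 = 7.
Given d = 2, check d ≤ 7: YES.
Slack = (n − k + 1) − d = 5.
The code is NOT MDS (slack = 5 > 0).
Description: the claimed parameters are [15, 9, 2]_13; such a code would be non-MDS.


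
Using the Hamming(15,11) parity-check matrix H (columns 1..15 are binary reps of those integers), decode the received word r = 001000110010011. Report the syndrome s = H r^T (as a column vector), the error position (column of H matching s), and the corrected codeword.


s = (0, 1, 1, 0)^T, error position = 6, corrected codeword c = 001001110010011

Compute s = H r^T mod 2 one row at a time:
  s_1 = 1 + 0 + 0 + 1 + 0 + 0 + 1 + 1 = 4 ≡ 0 (mod 2).
  s_2 = 0 + 0 + 0 + 1 + 0 + 0 + 1 + 1 = 3 ≡ 1 (mod 2).
  s_3 = 0 + 1 + 0 + 1 + 0 + 1 + 1 + 1 = 5 ≡ 1 (mod 2).
  s_4 = 0 + 1 + 0 + 1 + 0 + 1 + 0 + 1 = 4 ≡ 0 (mod 2).
s = (0, 1, 1, 0)^T — this equals column 6 of H (binary 0110), so error is at position 6.
Correct: flip bit 6 of r = 001000110010011 to get c = 001001110010011.


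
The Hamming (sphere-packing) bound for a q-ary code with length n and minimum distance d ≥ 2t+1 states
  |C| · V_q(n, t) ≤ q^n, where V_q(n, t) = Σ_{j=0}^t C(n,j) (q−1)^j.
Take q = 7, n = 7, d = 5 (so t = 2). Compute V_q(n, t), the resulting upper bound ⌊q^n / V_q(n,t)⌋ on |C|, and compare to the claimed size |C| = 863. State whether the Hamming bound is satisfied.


V_q(n, t) = 799, q^n = 823543, Hamming bound = 1030, |C| = 863 ≤ bound (satisfied).

Step 1: Compute V_q(n, t) = Σ_{j=0}^2 C(n, j) (q−1)^j.
  j = 0: C(7,0)·(6)^0 = 1·1 = 1.
  j = 1: C(7,1)·(6)^1 = 7·6 = 42.
  j = 2: C(7,2)·(6)^2 = 21·36 = 756.
  V_q(n, t) = 1 + 42 + 756 = 799.
Step 2: q^n = 7^7 = 823543.
Step 3: Hamming bound ⌊q^n / V_q(n,t)⌋ = ⌊823543/799⌋ = 1030.
Step 4: Compare |C| = 863 to 1030: satisfied.
The claimed |C| lies below the Hamming bound.


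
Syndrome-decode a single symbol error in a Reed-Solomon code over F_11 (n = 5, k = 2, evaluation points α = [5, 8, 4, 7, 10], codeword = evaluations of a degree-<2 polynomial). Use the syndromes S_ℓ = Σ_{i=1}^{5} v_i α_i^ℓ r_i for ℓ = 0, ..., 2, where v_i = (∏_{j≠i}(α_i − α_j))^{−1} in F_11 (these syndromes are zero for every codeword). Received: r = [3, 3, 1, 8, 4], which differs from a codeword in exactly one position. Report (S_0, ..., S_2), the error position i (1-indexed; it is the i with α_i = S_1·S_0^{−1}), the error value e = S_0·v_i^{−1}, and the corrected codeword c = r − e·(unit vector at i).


S = (6, 8, 7), error at position 1, error magnitude e = 7, c = [7, 3, 1, 8, 4].

Step 1: column multipliers v_i = (∏_{j≠i}(α_i − α_j))^{−1} mod 11.
  i = 1 (α = 5): (5−8)(5−4)(5−7)(5−10) = (−3)·1·(−2)·(−5) = −30 ≡ 3, so v_1 = 3^{−1} = 4 (mod 11).
  i = 2 (α = 8): (8−5)(8−4)(8−7)(8−10) = 3·4·1·(−2) = −24 ≡ 9, so v_2 = 9^{−1} = 5 (mod 11).
  i = 3 (α = 4): (4−5)(4−8)(4−7)(4−10) = (−1)·(−4)·(−3)·(−6) = 72 ≡ 6, so v_3 = 6^{−1} = 2 (mod 11).
  i = 4 (α = 7): (7−5)(7−8)(7−4)(7−10) = 2·(−1)·3·(−3) = 18 ≡ 7, so v_4 = 7^{−1} = 8 (mod 11).
  i = 5 (α = 10): (10−5)(10−8)(10−4)(10−7) = 5·2·6·3 = 180 ≡ 4, so v_5 = 4^{−1} = 3 (mod 11).
  v = [4, 5, 2, 8, 3].
Step 2: syndromes of r = [3, 3, 1, 8, 4] (all sums mod 11).
  S_0 = Σ v_i r_i = 4·3 + 5·3 + 2·1 + 8·8 + 3·4 = 105 ≡ 6.
  S_1 = Σ v_i α_i r_i = 4·5·3 + 5·8·3 + 2·4·1 + 8·7·8 + 3·10·4 = 756 ≡ 8.
  α_i^2 mod 11 = [3, 9, 5, 5, 1].
  S_2 = Σ v_i α_i^2 r_i = 4·3·3 + 5·9·3 + 2·5·1 + 8·5·8 + 3·1·4 = 513 ≡ 7.
  S = (6, 8, 7) ≠ 0, so r is not a codeword (an error is present).
Step 3: locate the error. For a single error e at position i, S_ℓ = v_i·e·α_i^ℓ, so α_err = S_1/S_0.
  S_0^{−1} = 6^{−1} = 2 (mod 11), so α_err = 8·2 = 16 ≡ 5 = α_1. Error position i = 1.
  Consistency check: S_2/S_1 = 7·7 = 49 ≡ 5 = α_err ✓ (single-error assumption holds).
Step 4: error magnitude e = S_0/v_1 = S_0·∏_{j≠1}(α_1 − α_j) = 6·3 = 18 ≡ 7 (mod 11).
Step 5: correct position 1: c_1 = r_1 − e = 3 − 7 ≡ 7 (mod 11). Hence c = [7, 3, 1, 8, 4].
  Check: interpolating c through the α_i gives m(x) = 10 + 6·x (degree < 2) with m(α_i) = c_i for every i, so c is indeed a codeword.


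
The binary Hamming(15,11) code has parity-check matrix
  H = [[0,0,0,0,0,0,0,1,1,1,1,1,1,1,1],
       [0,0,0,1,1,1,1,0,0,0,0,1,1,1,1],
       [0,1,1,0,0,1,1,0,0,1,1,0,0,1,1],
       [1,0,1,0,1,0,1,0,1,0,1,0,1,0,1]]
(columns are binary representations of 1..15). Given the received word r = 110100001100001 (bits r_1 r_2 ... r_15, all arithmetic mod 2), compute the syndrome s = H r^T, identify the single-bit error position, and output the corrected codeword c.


s = (1, 0, 1, 1)^T, error position = 11, corrected codeword c = 110100001110001

Compute s = H r^T mod 2 one row at a time:
  s_1 = 0 + 1 + 1 + 0 + 0 + 0 + 0 + 1 = 3 ≡ 1 (mod 2).
  s_2 = 1 + 0 + 0 + 0 + 0 + 0 + 0 + 1 = 2 ≡ 0 (mod 2).
  s_3 = 1 + 0 + 0 + 0 + 1 + 0 + 0 + 1 = 3 ≡ 1 (mod 2).
  s_4 = 1 + 0 + 0 + 0 + 1 + 0 + 0 + 1 = 3 ≡ 1 (mod 2).
s = (1, 0, 1, 1)^T — this equals column 11 of H (binary 1011), so error is at position 11.
Correct: flip bit 11 of r = 110100001100001 to get c = 110100001110001.


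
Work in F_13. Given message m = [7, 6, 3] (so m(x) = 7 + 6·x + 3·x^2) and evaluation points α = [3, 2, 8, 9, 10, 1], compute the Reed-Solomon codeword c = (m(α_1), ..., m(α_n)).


c = [0, 5, 0, 5, 3, 3]

Message polynomial: m(x) = 7 + 6·x + 3·x^2 (mod 13).
For each evaluation point α_i, compute m(α_i) mod 13:
  α_1 = 3: Horner steps 3 → 2 → 0, so m(3) = 0.
  α_2 = 2: Horner steps 3 → 12 → 5, so m(2) = 5.
  α_3 = 8: Horner steps 3 → 4 → 0, so m(8) = 0.
  α_4 = 9: Horner steps 3 → 7 → 5, so m(9) = 5.
  α_5 = 10: Horner steps 3 → 10 → 3, so m(10) = 3.
  α_6 = 1: Horner steps 3 → 9 → 3, so m(1) = 3.
Codeword c = [0, 5, 0, 5, 3, 3] ∈ F_13^6.


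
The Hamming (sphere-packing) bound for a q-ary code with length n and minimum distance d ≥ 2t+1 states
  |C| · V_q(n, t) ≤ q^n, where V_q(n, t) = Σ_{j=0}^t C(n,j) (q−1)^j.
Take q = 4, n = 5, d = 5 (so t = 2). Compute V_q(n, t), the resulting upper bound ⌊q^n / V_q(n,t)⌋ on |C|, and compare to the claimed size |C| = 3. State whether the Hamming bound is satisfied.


V_q(n, t) = 106, q^n = 1024, Hamming bound = 9, |C| = 3 ≤ bound (satisfied).

Step 1: Compute V_q(n, t) = Σ_{j=0}^2 C(n, j) (q−1)^j.
  j = 0: C(5,0)·(3)^0 = 1·1 = 1.
  j = 1: C(5,1)·(3)^1 = 5·3 = 15.
  j = 2: C(5,2)·(3)^2 = 10·9 = 90.
  V_q(n, t) = 1 + 15 + 90 = 106.
Step 2: q^n = 4^5 = 1024.
Step 3: Hamming bound ⌊q^n / V_q(n,t)⌋ = ⌊1024/106⌋ = 9.
Step 4: Compare |C| = 3 to 9: satisfied.
The claimed |C| lies below the Hamming bound.


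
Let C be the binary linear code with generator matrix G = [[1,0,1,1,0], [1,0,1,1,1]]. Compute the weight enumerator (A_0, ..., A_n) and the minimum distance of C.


Weight distribution: A_0 = 1, A_1 = 1, A_3 = 1, A_4 = 1. Minimum distance d = 1.

Enumerate all 2^2 = 4 messages m ∈ F_2^2.
For each, compute codeword c = mG in F_2^5, then tally its weight.
  m = 00 → c = 00000, weight = 0.
  m = 10 → c = 10110, weight = 3.
  m = 01 → c = 10111, weight = 4.
  m = 11 → c = 00001, weight = 1.
Tally weights:
  weight 0: 1 codewords.
  weight 1: 1 codewords.
  weight 3: 1 codewords.
  weight 4: 1 codewords.
Minimum distance d = smallest w > 0 with A_w > 0 = 1.
Sanity: Σ A_w = 4 = 2^2 = 4 ✓.


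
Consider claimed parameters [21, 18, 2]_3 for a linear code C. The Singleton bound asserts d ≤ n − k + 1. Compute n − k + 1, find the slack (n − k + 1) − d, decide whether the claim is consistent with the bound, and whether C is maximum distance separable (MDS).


Singleton RHS = n − k + 1 = 4, slack = 2, bound satisfied, not MDS.

Singleton bound: d ≤ n − k + 1.
Here n = 21, k = 18, so n − k + 1 = 4.
Given d = 2, check d ≤ 4: YES.
Slack = (n − k + 1) − d = 2.
The code is NOT MDS (slack = 2 > 0).
Description: the claimed parameters are [21, 18, 2]_3; such a code would be non-MDS.


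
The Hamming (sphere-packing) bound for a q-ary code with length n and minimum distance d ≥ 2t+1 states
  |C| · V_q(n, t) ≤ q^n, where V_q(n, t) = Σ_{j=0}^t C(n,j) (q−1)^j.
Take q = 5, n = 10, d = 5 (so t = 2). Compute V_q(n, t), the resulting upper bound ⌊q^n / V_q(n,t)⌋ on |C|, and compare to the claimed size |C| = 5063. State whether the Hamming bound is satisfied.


V_q(n, t) = 761, q^n = 9765625, Hamming bound = 12832, |C| = 5063 ≤ bound (satisfied).

Step 1: Compute V_q(n, t) = Σ_{j=0}^2 C(n, j) (q−1)^j.
  j = 0: C(10,0)·(4)^0 = 1·1 = 1.
  j = 1: C(10,1)·(4)^1 = 10·4 = 40.
  j = 2: C(10,2)·(4)^2 = 45·16 = 720.
  V_q(n, t) = 1 + 40 + 720 = 761.
Step 2: q^n = 5^10 = 9765625.
Step 3: Hamming bound ⌊q^n / V_q(n,t)⌋ = ⌊9765625/761⌋ = 12832.
Step 4: Compare |C| = 5063 to 12832: satisfied.
The claimed |C| lies below the Hamming bound.


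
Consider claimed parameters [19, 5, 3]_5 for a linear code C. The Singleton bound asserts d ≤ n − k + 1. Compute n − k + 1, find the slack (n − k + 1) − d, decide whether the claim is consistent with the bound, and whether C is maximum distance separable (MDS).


Singleton RHS = n − k + 1 = 15, slack = 12, bound satisfied, not MDS.

Singleton bound: d ≤ n − k + 1.
Here n = 19, k = 5, so n − k + 1 = 15.
Given d = 3, check d ≤ 15: YES.
Slack = (n − k + 1) − d = 12.
The code is NOT MDS (slack = 12 > 0).
Description: the claimed parameters are [19, 5, 3]_5; such a code would be non-MDS.


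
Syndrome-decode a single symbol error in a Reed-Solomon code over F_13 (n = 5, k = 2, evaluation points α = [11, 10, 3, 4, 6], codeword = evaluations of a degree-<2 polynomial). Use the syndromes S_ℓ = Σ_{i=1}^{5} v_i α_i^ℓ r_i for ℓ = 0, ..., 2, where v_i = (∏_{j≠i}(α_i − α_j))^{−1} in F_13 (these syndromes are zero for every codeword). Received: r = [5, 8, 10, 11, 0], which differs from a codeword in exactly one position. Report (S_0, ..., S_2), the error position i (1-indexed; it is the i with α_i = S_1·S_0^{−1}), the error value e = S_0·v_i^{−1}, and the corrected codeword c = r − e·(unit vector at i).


S = (4, 1, 10), error at position 2, error magnitude e = 4, c = [5, 4, 10, 11, 0].

Step 1: column multipliers v_i = (∏_{j≠i}(α_i − α_j))^{−1} mod 13.
  i = 1 (α = 11): (11−10)(11−3)(11−4)(11−6) = 1·8·7·5 = 280 ≡ 7, so v_1 = 7^{−1} = 2 (mod 13).
  i = 2 (α = 10): (10−11)(10−3)(10−4)(10−6) = (−1)·7·6·4 = −168 ≡ 1, so v_2 = 1^{−1} = 1 (mod 13).
  i = 3 (α = 3): (3−11)(3−10)(3−4)(3−6) = (−8)·(−7)·(−1)·(−3) = 168 ≡ 12, so v_3 = 12^{−1} = 12 (mod 13).
  i = 4 (α = 4): (4−11)(4−10)(4−3)(4−6) = (−7)·(−6)·1·(−2) = −84 ≡ 7, so v_4 = 7^{−1} = 2 (mod 13).
  i = 5 (α = 6): (6−11)(6−10)(6−3)(6−4) = (−5)·(−4)·3·2 = 120 ≡ 3, so v_5 = 3^{−1} = 9 (mod 13).
  v = [2, 1, 12, 2, 9].
Step 2: syndromes of r = [5, 8, 10, 11, 0] (all sums mod 13).
  S_0 = Σ v_i r_i = 2·5 + 1·8 + 12·10 + 2·11 + 9·0 = 160 ≡ 4.
  S_1 = Σ v_i α_i r_i = 2·11·5 + 1·10·8 + 12·3·10 + 2·4·11 + 9·6·0 = 638 ≡ 1.
  α_i^2 mod 13 = [4, 9, 9, 3, 10].
  S_2 = Σ v_i α_i^2 r_i = 2·4·5 + 1·9·8 + 12·9·10 + 2·3·11 + 9·10·0 = 1258 ≡ 10.
  S = (4, 1, 10) ≠ 0, so r is not a codeword (an error is present).
Step 3: locate the error. For a single error e at position i, S_ℓ = v_i·e·α_i^ℓ, so α_err = S_1/S_0.
  S_0^{−1} = 4^{−1} = 10 (mod 13), so α_err = 1·10 = 10 ≡ 10 = α_2. Error position i = 2.
  Consistency check: S_2/S_1 = 10·1 = 10 ≡ 10 = α_err ✓ (single-error assumption holds).
Step 4: error magnitude e = S_0/v_2 = S_0·∏_{j≠2}(α_2 − α_j) = 4·1 = 4 ≡ 4 (mod 13).
Step 5: correct position 2: c_2 = r_2 − e = 8 − 4 ≡ 4 (mod 13). Hence c = [5, 4, 10, 11, 0].
  Check: interpolating c through the α_i gives m(x) = 7 + 1·x (degree < 2) with m(α_i) = c_i for every i, so c is indeed a codeword.


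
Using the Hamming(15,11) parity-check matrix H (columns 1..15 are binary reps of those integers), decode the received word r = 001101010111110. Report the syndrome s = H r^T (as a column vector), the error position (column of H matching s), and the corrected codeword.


s = (0, 1, 1, 1)^T, error position = 7, corrected codeword c = 001101110111110

Compute s = H r^T mod 2 one row at a time:
  s_1 = 1 + 0 + 1 + 1 + 1 + 1 + 1 + 0 = 6 ≡ 0 (mod 2).
  s_2 = 1 + 0 + 1 + 0 + 1 + 1 + 1 + 0 = 5 ≡ 1 (mod 2).
  s_3 = 0 + 1 + 1 + 0 + 1 + 1 + 1 + 0 = 5 ≡ 1 (mod 2).
  s_4 = 0 + 1 + 0 + 0 + 0 + 1 + 1 + 0 = 3 ≡ 1 (mod 2).
s = (0, 1, 1, 1)^T — this equals column 7 of H (binary 0111), so error is at position 7.
Correct: flip bit 7 of r = 001101010111110 to get c = 001101110111110.


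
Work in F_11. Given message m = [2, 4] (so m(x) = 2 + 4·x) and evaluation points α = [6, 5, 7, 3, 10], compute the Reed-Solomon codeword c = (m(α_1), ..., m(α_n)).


c = [4, 0, 8, 3, 9]

Message polynomial: m(x) = 2 + 4·x (mod 11).
For each evaluation point α_i, compute m(α_i) mod 11:
  α_1 = 6: Horner steps 4 → 4, so m(6) = 4.
  α_2 = 5: Horner steps 4 → 0, so m(5) = 0.
  α_3 = 7: Horner steps 4 → 8, so m(7) = 8.
  α_4 = 3: Horner steps 4 → 3, so m(3) = 3.
  α_5 = 10: Horner steps 4 → 9, so m(10) = 9.
Codeword c = [4, 0, 8, 3, 9] ∈ F_11^5.


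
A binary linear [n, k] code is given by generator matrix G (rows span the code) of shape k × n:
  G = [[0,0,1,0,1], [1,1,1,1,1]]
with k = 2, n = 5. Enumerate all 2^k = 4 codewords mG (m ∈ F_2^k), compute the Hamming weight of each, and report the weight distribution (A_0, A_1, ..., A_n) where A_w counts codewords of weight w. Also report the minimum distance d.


Weight distribution: A_0 = 1, A_2 = 1, A_3 = 1, A_5 = 1. Minimum distance d = 2.

Enumerate all 2^2 = 4 messages m ∈ F_2^2.
For each, compute codeword c = mG in F_2^5, then tally its weight.
  m = 00 → c = 00000, weight = 0.
  m = 10 → c = 00101, weight = 2.
  m = 01 → c = 11111, weight = 5.
  m = 11 → c = 11010, weight = 3.
Tally weights:
  weight 0: 1 codewords.
  weight 2: 1 codewords.
  weight 3: 1 codewords.
  weight 5: 1 codewords.
Minimum distance d = smallest w > 0 with A_w > 0 = 2.
Sanity: Σ A_w = 4 = 2^2 = 4 ✓.


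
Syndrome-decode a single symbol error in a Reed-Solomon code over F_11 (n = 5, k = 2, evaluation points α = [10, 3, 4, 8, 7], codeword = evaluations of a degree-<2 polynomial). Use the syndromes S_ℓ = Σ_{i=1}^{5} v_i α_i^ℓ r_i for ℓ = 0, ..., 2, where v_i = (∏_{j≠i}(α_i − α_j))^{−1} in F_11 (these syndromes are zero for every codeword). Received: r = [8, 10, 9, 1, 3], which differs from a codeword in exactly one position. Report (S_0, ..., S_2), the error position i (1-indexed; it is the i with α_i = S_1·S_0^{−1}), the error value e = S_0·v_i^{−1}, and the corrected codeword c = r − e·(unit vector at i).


S = (4, 1, 3), error at position 2, error magnitude e = 10, c = [8, 0, 9, 1, 3].

Step 1: column multipliers v_i = (∏_{j≠i}(α_i − α_j))^{−1} mod 11.
  i = 1 (α = 10): (10−3)(10−4)(10−8)(10−7) = 7·6·2·3 = 252 ≡ 10, so v_1 = 10^{−1} = 10 (mod 11).
  i = 2 (α = 3): (3−10)(3−4)(3−8)(3−7) = (−7)·(−1)·(−5)·(−4) = 140 ≡ 8, so v_2 = 8^{−1} = 7 (mod 11).
  i = 3 (α = 4): (4−10)(4−3)(4−8)(4−7) = (−6)·1·(−4)·(−3) = −72 ≡ 5, so v_3 = 5^{−1} = 9 (mod 11).
  i = 4 (α = 8): (8−10)(8−3)(8−4)(8−7) = (−2)·5·4·1 = −40 ≡ 4, so v_4 = 4^{−1} = 3 (mod 11).
  i = 5 (α = 7): (7−10)(7−3)(7−4)(7−8) = (−3)·4·3·(−1) = 36 ≡ 3, so v_5 = 3^{−1} = 4 (mod 11).
  v = [10, 7, 9, 3, 4].
Step 2: syndromes of r = [8, 10, 9, 1, 3] (all sums mod 11).
  S_0 = Σ v_i r_i = 10·8 + 7·10 + 9·9 + 3·1 + 4·3 = 246 ≡ 4.
  S_1 = Σ v_i α_i r_i = 10·10·8 + 7·3·10 + 9·4·9 + 3·8·1 + 4·7·3 = 1442 ≡ 1.
  α_i^2 mod 11 = [1, 9, 5, 9, 5].
  S_2 = Σ v_i α_i^2 r_i = 10·1·8 + 7·9·10 + 9·5·9 + 3·9·1 + 4·5·3 = 1202 ≡ 3.
  S = (4, 1, 3) ≠ 0, so r is not a codeword (an error is present).
Step 3: locate the error. For a single error e at position i, S_ℓ = v_i·e·α_i^ℓ, so α_err = S_1/S_0.
  S_0^{−1} = 4^{−1} = 3 (mod 11), so α_err = 1·3 = 3 ≡ 3 = α_2. Error position i = 2.
  Consistency check: S_2/S_1 = 3·1 = 3 ≡ 3 = α_err ✓ (single-error assumption holds).
Step 4: error magnitude e = S_0/v_2 = S_0·∏_{j≠2}(α_2 − α_j) = 4·8 = 32 ≡ 10 (mod 11).
Step 5: correct position 2: c_2 = r_2 − e = 10 − 10 ≡ 0 (mod 11). Hence c = [8, 0, 9, 1, 3].
  Check: interpolating c through the α_i gives m(x) = 6 + 9·x (degree < 2) with m(α_i) = c_i for every i, so c is indeed a codeword.


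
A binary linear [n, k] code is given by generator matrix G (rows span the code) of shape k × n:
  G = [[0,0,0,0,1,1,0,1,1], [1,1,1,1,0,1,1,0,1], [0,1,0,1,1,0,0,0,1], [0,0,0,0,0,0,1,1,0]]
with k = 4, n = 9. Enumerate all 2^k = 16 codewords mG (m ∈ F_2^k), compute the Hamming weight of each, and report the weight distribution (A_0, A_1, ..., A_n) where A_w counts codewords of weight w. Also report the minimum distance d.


Weight distribution: A_0 = 1, A_2 = 1, A_3 = 1, A_4 = 5, A_5 = 4, A_6 = 1, A_7 = 3. Minimum distance d = 2.

Enumerate all 2^4 = 16 messages m ∈ F_2^4.
For each, compute codeword c = mG in F_2^9, then tally its weight.
  m = 0000 → c = 000000000, weight = 0.
  m = 1000 → c = 000011011, weight = 4.
  m = 0100 → c = 111101101, weight = 7.
  m = 1100 → c = 111110110, weight = 7.
  m = 0010 → c = 010110001, weight = 4.
  m = 1010 → c = 010101010, weight = 4.
  m = 0110 → c = 101011100, weight = 5.
  m = 1110 → c = 101000111, weight = 5.
  m = 0001 → c = 000000110, weight = 2.
  m = 1001 → c = 000011101, weight = 4.
  m = 0101 → c = 111101011, weight = 7.
  m = 1101 → c = 111110000, weight = 5.
  m = 0011 → c = 010110111, weight = 6.
  m = 1011 → c = 010101100, weight = 4.
  m = 0111 → c = 101011010, weight = 5.
  m = 1111 → c = 101000001, weight = 3.
Tally weights:
  weight 0: 1 codewords.
  weight 2: 1 codewords.
  weight 3: 1 codewords.
  weight 4: 5 codewords.
  weight 5: 4 codewords.
  weight 6: 1 codewords.
  weight 7: 3 codewords.
Minimum distance d = smallest w > 0 with A_w > 0 = 2.
Sanity: Σ A_w = 16 = 2^4 = 16 ✓.


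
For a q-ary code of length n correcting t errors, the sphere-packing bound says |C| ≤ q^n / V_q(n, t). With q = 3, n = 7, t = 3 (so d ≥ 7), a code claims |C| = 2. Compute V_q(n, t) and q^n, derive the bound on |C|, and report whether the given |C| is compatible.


V_q(n, t) = 379, q^n = 2187, Hamming bound = 5, |C| = 2 ≤ bound (satisfied).

Step 1: Compute V_q(n, t) = Σ_{j=0}^3 C(n, j) (q−1)^j.
  j = 0: C(7,0)·(2)^0 = 1·1 = 1.
  j = 1: C(7,1)·(2)^1 = 7·2 = 14.
  j = 2: C(7,2)·(2)^2 = 21·4 = 84.
  j = 3: C(7,3)·(2)^3 = 35·8 = 280.
  V_q(n, t) = 1 + 14 + 84 + 280 = 379.
Step 2: q^n = 3^7 = 2187.
Step 3: Hamming bound ⌊q^n / V_q(n,t)⌋ = ⌊2187/379⌋ = 5.
Step 4: Compare |C| = 2 to 5: satisfied.
The claimed |C| lies below the Hamming bound.


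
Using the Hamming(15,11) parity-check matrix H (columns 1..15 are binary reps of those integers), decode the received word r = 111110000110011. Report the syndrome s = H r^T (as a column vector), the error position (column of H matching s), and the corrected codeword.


s = (0, 0, 0, 1)^T, error position = 1, corrected codeword c = 011110000110011

Compute s = H r^T mod 2 one row at a time:
  s_1 = 0 + 0 + 1 + 1 + 0 + 0 + 1 + 1 = 4 ≡ 0 (mod 2).
  s_2 = 1 + 1 + 0 + 0 + 0 + 0 + 1 + 1 = 4 ≡ 0 (mod 2).
  s_3 = 1 + 1 + 0 + 0 + 1 + 1 + 1 + 1 = 6 ≡ 0 (mod 2).
  s_4 = 1 + 1 + 1 + 0 + 0 + 1 + 0 + 1 = 5 ≡ 1 (mod 2).
s = (0, 0, 0, 1)^T — this equals column 1 of H (binary 0001), so error is at position 1.
Correct: flip bit 1 of r = 111110000110011 to get c = 011110000110011.


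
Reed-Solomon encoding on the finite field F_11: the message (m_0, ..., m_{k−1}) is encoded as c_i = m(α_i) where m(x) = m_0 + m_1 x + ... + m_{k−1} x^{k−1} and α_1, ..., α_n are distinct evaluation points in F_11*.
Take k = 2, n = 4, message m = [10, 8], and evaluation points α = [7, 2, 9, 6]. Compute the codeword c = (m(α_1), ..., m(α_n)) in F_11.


c = [0, 4, 5, 3]

Message polynomial: m(x) = 10 + 8·x (mod 11).
For each evaluation point α_i, compute m(α_i) mod 11:
  α_1 = 7: Horner steps 8 → 0, so m(7) = 0.
  α_2 = 2: Horner steps 8 → 4, so m(2) = 4.
  α_3 = 9: Horner steps 8 → 5, so m(9) = 5.
  α_4 = 6: Horner steps 8 → 3, so m(6) = 3.
Codeword c = [0, 4, 5, 3] ∈ F_11^4.


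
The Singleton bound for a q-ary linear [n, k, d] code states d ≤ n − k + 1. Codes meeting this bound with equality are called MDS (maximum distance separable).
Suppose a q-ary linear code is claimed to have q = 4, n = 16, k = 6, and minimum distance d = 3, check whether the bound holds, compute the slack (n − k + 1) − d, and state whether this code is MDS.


Singleton RHS = n − k + 1 = 11, slack = 8, bound satisfied, not MDS.

Singleton bound: d ≤ n − k + 1.
Here n = 16, k = 6, so n − k + 1 = 11.
Given d = 3, check d ≤ 11: YES.
Slack = (n − k + 1) − d = 8.
The code is NOT MDS (slack = 8 > 0).
Description: the claimed parameters are [16, 6, 3]_4; such a code would be non-MDS.


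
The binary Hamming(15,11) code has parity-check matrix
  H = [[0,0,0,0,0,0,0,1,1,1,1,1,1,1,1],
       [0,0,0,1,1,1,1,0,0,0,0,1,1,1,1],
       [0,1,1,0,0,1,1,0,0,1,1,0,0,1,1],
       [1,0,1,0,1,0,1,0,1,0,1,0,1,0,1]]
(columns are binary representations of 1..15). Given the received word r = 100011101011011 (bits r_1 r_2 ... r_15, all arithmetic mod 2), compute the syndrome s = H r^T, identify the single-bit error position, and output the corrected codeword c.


s = (1, 0, 1, 0)^T, error position = 10, corrected codeword c = 100011101111011

Compute s = H r^T mod 2 one row at a time:
  s_1 = 0 + 1 + 0 + 1 + 1 + 0 + 1 + 1 = 5 ≡ 1 (mod 2).
  s_2 = 0 + 1 + 1 + 1 + 1 + 0 + 1 + 1 = 6 ≡ 0 (mod 2).
  s_3 = 0 + 0 + 1 + 1 + 0 + 1 + 1 + 1 = 5 ≡ 1 (mod 2).
  s_4 = 1 + 0 + 1 + 1 + 1 + 1 + 0 + 1 = 6 ≡ 0 (mod 2).
s = (1, 0, 1, 0)^T — this equals column 10 of H (binary 1010), so error is at position 10.
Correct: flip bit 10 of r = 100011101011011 to get c = 100011101111011.


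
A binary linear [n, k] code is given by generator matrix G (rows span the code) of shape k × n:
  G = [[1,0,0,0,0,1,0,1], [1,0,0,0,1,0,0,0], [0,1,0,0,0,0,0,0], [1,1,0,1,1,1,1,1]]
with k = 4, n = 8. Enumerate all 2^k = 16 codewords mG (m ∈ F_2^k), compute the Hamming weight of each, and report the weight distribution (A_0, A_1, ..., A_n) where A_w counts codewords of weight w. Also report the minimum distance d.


Weight distribution: A_0 = 1, A_1 = 1, A_2 = 1, A_3 = 5, A_4 = 5, A_5 = 1, A_6 = 1, A_7 = 1. Minimum distance d = 1.

Enumerate all 2^4 = 16 messages m ∈ F_2^4.
For each, compute codeword c = mG in F_2^8, then tally its weight.
  m = 0000 → c = 00000000, weight = 0.
  m = 1000 → c = 10000101, weight = 3.
  m = 0100 → c = 10001000, weight = 2.
  m = 1100 → c = 00001101, weight = 3.
  m = 0010 → c = 01000000, weight = 1.
  m = 1010 → c = 11000101, weight = 4.
  m = 0110 → c = 11001000, weight = 3.
  m = 1110 → c = 01001101, weight = 4.
  m = 0001 → c = 11011111, weight = 7.
  m = 1001 → c = 01011010, weight = 4.
  m = 0101 → c = 01010111, weight = 5.
  m = 1101 → c = 11010010, weight = 4.
  m = 0011 → c = 10011111, weight = 6.
  m = 1011 → c = 00011010, weight = 3.
  m = 0111 → c = 00010111, weight = 4.
  m = 1111 → c = 10010010, weight = 3.
Tally weights:
  weight 0: 1 codewords.
  weight 1: 1 codewords.
  weight 2: 1 codewords.
  weight 3: 5 codewords.
  weight 4: 5 codewords.
  weight 5: 1 codewords.
  weight 6: 1 codewords.
  weight 7: 1 codewords.
Minimum distance d = smallest w > 0 with A_w > 0 = 1.
Sanity: Σ A_w = 16 = 2^4 = 16 ✓.
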